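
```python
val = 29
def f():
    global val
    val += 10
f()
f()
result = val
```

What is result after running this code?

Step 1: val = 29.
Step 2: First f(): val = 29 + 10 = 39.
Step 3: Second f(): val = 39 + 10 = 49. result = 49

The answer is 49.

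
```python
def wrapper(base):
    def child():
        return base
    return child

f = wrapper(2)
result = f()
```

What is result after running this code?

Step 1: wrapper(2) creates closure capturing base = 2.
Step 2: f() returns the captured base = 2.
Step 3: result = 2

The answer is 2.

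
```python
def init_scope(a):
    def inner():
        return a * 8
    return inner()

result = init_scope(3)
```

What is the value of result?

Step 1: init_scope(3) binds parameter a = 3.
Step 2: inner() accesses a = 3 from enclosing scope.
Step 3: result = 3 * 8 = 24

The answer is 24.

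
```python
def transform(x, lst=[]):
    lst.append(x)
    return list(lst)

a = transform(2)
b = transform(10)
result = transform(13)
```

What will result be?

Step 1: Default list is shared. list() creates copies for return values.
Step 2: Internal list grows: [2] -> [2, 10] -> [2, 10, 13].
Step 3: result = [2, 10, 13]

The answer is [2, 10, 13].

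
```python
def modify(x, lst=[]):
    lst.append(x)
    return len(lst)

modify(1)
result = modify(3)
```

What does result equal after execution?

Step 1: Mutable default list persists between calls.
Step 2: First call: lst = [1], len = 1. Second call: lst = [1, 3], len = 2.
Step 3: result = 2

The answer is 2.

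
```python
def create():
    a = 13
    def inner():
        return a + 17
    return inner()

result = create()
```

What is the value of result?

Step 1: create() defines a = 13.
Step 2: inner() reads a = 13 from enclosing scope, returns 13 + 17 = 30.
Step 3: result = 30

The answer is 30.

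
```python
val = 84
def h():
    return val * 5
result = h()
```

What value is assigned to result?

Step 1: val = 84 is defined globally.
Step 2: h() looks up val from global scope = 84, then computes 84 * 5 = 420.
Step 3: result = 420

The answer is 420.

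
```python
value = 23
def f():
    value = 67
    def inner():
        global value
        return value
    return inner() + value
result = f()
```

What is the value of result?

Step 1: Global value = 23. f() shadows with local value = 67.
Step 2: inner() uses global keyword, so inner() returns global value = 23.
Step 3: f() returns 23 + 67 = 90

The answer is 90.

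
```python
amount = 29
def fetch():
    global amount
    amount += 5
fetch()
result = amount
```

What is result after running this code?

Step 1: amount = 29 globally.
Step 2: fetch() modifies global amount: amount += 5 = 34.
Step 3: result = 34

The answer is 34.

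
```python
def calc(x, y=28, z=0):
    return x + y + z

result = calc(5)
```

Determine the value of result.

Step 1: calc(5) uses defaults y = 28, z = 0.
Step 2: Returns 5 + 28 + 0 = 33.
Step 3: result = 33

The answer is 33.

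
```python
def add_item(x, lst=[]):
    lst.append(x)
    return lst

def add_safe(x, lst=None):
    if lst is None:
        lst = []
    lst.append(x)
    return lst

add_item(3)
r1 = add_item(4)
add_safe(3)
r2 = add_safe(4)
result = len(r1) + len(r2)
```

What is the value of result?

Step 1: add_item shares mutable default: after 2 calls, lst = [3, 4], len = 2.
Step 2: add_safe creates fresh list each time: r2 = [4], len = 1.
Step 3: result = 2 + 1 = 3

The answer is 3.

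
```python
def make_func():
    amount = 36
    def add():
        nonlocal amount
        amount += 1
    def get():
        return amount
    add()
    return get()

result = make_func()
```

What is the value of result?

Step 1: amount = 36. add() modifies it via nonlocal, get() reads it.
Step 2: add() makes amount = 36 + 1 = 37.
Step 3: get() returns 37. result = 37

The answer is 37.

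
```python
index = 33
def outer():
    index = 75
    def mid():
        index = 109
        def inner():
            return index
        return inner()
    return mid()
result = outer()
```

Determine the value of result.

Step 1: Three levels of shadowing: global 33, outer 75, mid 109.
Step 2: inner() finds index = 109 in enclosing mid() scope.
Step 3: result = 109

The answer is 109.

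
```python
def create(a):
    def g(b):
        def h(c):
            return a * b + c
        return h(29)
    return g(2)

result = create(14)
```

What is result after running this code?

Step 1: a = 14, b = 2, c = 29.
Step 2: h() computes a * b + c = 14 * 2 + 29 = 57.
Step 3: result = 57

The answer is 57.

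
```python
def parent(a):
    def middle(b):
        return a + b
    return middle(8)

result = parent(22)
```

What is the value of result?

Step 1: parent(22) passes a = 22.
Step 2: middle(8) has b = 8, reads a = 22 from enclosing.
Step 3: result = 22 + 8 = 30

The answer is 30.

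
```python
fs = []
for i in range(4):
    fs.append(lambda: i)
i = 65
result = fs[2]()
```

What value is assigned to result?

Step 1: Lambdas capture the variable i by reference, not by value.
Step 2: After the loop, i is reassigned to 65.
Step 3: fs[2]() looks up the current i = 65. result = 65

The answer is 65.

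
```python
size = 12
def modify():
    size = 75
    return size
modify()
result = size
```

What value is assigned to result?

Step 1: size = 12 globally.
Step 2: modify() creates a LOCAL size = 75 (no global keyword!).
Step 3: The global size is unchanged. result = 12

The answer is 12.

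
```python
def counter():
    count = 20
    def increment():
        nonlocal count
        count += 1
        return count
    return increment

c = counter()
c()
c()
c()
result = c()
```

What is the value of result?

Step 1: counter() creates closure with count = 20.
Step 2: Each c() call increments count via nonlocal. After 4 calls: 20 + 4 = 24.
Step 3: result = 24

The answer is 24.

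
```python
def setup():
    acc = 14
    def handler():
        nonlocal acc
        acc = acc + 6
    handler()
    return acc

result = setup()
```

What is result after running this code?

Step 1: setup() sets acc = 14.
Step 2: handler() uses nonlocal to modify acc in setup's scope: acc = 14 + 6 = 20.
Step 3: setup() returns the modified acc = 20

The answer is 20.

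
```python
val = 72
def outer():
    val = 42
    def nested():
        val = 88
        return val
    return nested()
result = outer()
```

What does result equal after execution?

Step 1: Three scopes define val: global (72), outer (42), nested (88).
Step 2: nested() has its own local val = 88, which shadows both enclosing and global.
Step 3: result = 88 (local wins in LEGB)

The answer is 88.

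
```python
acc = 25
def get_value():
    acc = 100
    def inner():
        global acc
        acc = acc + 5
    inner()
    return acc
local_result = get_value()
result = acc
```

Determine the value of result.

Step 1: Global acc = 25. get_value() creates local acc = 100.
Step 2: inner() declares global acc and adds 5: global acc = 25 + 5 = 30.
Step 3: get_value() returns its local acc = 100 (unaffected by inner).
Step 4: result = global acc = 30

The answer is 30.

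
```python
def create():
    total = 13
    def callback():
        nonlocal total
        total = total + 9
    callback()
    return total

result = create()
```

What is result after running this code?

Step 1: create() sets total = 13.
Step 2: callback() uses nonlocal to modify total in create's scope: total = 13 + 9 = 22.
Step 3: create() returns the modified total = 22

The answer is 22.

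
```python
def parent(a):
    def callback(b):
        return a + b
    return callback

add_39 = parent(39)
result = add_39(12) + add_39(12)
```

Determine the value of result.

Step 1: add_39 captures a = 39.
Step 2: add_39(12) = 39 + 12 = 51, called twice.
Step 3: result = 51 + 51 = 102

The answer is 102.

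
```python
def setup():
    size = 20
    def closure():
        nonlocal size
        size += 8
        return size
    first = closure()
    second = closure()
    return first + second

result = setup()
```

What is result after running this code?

Step 1: size starts at 20.
Step 2: First call: size = 20 + 8 = 28, returns 28.
Step 3: Second call: size = 28 + 8 = 36, returns 36.
Step 4: result = 28 + 36 = 64

The answer is 64.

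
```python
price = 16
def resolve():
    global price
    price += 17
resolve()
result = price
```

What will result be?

Step 1: price = 16 globally.
Step 2: resolve() modifies global price: price += 17 = 33.
Step 3: result = 33

The answer is 33.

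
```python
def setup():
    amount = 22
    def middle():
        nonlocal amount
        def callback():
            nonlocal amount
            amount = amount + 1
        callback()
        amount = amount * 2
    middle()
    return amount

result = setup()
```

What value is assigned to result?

Step 1: amount = 22.
Step 2: callback() adds 1: amount = 22 + 1 = 23.
Step 3: middle() doubles: amount = 23 * 2 = 46.
Step 4: result = 46

The answer is 46.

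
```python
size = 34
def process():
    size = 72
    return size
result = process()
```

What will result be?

Step 1: Global size = 34.
Step 2: process() creates local size = 72, shadowing the global.
Step 3: Returns local size = 72. result = 72

The answer is 72.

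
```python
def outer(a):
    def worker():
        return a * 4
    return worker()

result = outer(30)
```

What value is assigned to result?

Step 1: outer(30) binds parameter a = 30.
Step 2: worker() accesses a = 30 from enclosing scope.
Step 3: result = 30 * 4 = 120

The answer is 120.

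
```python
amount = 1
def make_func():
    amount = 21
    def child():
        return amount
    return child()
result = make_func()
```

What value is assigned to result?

Step 1: amount = 1 globally, but make_func() defines amount = 21 locally.
Step 2: child() looks up amount. Not in local scope, so checks enclosing scope (make_func) and finds amount = 21.
Step 3: result = 21

The answer is 21.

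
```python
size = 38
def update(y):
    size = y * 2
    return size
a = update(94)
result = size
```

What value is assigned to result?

Step 1: Global size = 38.
Step 2: update(94) creates local size = 94 * 2 = 188.
Step 3: Global size unchanged because no global keyword. result = 38

The answer is 38.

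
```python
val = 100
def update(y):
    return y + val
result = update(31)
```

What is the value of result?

Step 1: val = 100 is defined globally.
Step 2: update(31) uses parameter y = 31 and looks up val from global scope = 100.
Step 3: result = 31 + 100 = 131

The answer is 131.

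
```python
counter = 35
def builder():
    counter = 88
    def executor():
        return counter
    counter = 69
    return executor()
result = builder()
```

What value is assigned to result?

Step 1: builder() sets counter = 88, then later counter = 69.
Step 2: executor() is called after counter is reassigned to 69. Closures capture variables by reference, not by value.
Step 3: result = 69

The answer is 69.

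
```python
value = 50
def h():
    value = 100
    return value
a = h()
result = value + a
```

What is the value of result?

Step 1: Global value = 50. h() returns local value = 100.
Step 2: a = 100. Global value still = 50.
Step 3: result = 50 + 100 = 150

The answer is 150.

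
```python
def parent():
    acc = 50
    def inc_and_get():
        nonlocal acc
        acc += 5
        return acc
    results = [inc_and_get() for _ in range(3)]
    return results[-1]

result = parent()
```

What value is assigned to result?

Step 1: acc = 50.
Step 2: Three calls to inc_and_get(), each adding 5.
Step 3: Last value = 50 + 5 * 3 = 65

The answer is 65.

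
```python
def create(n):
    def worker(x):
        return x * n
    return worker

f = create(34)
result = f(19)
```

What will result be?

Step 1: create(34) creates a closure capturing n = 34.
Step 2: f(19) computes 19 * 34 = 646.
Step 3: result = 646

The answer is 646.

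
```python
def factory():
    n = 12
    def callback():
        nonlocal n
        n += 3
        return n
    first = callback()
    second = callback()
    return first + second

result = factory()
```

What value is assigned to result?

Step 1: n starts at 12.
Step 2: First call: n = 12 + 3 = 15, returns 15.
Step 3: Second call: n = 15 + 3 = 18, returns 18.
Step 4: result = 15 + 18 = 33

The answer is 33.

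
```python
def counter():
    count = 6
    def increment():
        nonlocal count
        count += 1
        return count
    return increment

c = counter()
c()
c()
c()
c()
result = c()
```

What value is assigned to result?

Step 1: counter() creates closure with count = 6.
Step 2: Each c() call increments count via nonlocal. After 5 calls: 6 + 5 = 11.
Step 3: result = 11

The answer is 11.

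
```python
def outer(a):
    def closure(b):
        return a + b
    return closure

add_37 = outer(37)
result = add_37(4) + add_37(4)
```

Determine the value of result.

Step 1: add_37 captures a = 37.
Step 2: add_37(4) = 37 + 4 = 41, called twice.
Step 3: result = 41 + 41 = 82

The answer is 82.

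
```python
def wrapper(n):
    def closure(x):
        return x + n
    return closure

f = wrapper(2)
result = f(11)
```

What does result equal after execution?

Step 1: wrapper(2) creates a closure that captures n = 2.
Step 2: f(11) calls the closure with x = 11, returning 11 + 2 = 13.
Step 3: result = 13

The answer is 13.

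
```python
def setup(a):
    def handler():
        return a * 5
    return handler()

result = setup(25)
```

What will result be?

Step 1: setup(25) binds parameter a = 25.
Step 2: handler() accesses a = 25 from enclosing scope.
Step 3: result = 25 * 5 = 125

The answer is 125.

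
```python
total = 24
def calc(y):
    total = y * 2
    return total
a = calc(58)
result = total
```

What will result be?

Step 1: Global total = 24.
Step 2: calc(58) creates local total = 58 * 2 = 116.
Step 3: Global total unchanged because no global keyword. result = 24

The answer is 24.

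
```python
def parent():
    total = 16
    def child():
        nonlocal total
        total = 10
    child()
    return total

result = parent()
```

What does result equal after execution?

Step 1: parent() sets total = 16.
Step 2: child() uses nonlocal to reassign total = 10.
Step 3: result = 10

The answer is 10.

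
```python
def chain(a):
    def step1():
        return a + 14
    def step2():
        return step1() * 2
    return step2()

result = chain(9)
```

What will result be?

Step 1: chain(9) captures a = 9.
Step 2: step2() calls step1() which returns 9 + 14 = 23.
Step 3: step2() returns 23 * 2 = 46

The answer is 46.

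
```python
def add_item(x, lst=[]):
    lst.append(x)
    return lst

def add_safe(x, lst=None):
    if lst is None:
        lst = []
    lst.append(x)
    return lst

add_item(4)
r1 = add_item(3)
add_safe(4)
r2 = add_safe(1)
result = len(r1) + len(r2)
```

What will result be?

Step 1: add_item shares mutable default: after 2 calls, lst = [4, 3], len = 2.
Step 2: add_safe creates fresh list each time: r2 = [1], len = 1.
Step 3: result = 2 + 1 = 3

The answer is 3.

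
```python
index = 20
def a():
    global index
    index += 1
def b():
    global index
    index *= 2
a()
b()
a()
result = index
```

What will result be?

Step 1: index = 20.
Step 2: a(): index = 20 + 1 = 21.
Step 3: b(): index = 21 * 2 = 42.
Step 4: a(): index = 42 + 1 = 43

The answer is 43.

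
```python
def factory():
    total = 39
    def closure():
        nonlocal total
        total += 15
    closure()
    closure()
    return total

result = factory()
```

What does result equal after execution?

Step 1: total starts at 39.
Step 2: closure() is called 2 times, each adding 15.
Step 3: total = 39 + 15 * 2 = 69

The answer is 69.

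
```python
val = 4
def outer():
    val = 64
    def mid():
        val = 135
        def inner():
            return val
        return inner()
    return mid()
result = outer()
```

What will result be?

Step 1: Three levels of shadowing: global 4, outer 64, mid 135.
Step 2: inner() finds val = 135 in enclosing mid() scope.
Step 3: result = 135

The answer is 135.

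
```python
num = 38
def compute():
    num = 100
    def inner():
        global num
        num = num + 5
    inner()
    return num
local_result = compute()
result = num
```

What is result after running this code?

Step 1: Global num = 38. compute() creates local num = 100.
Step 2: inner() declares global num and adds 5: global num = 38 + 5 = 43.
Step 3: compute() returns its local num = 100 (unaffected by inner).
Step 4: result = global num = 43

The answer is 43.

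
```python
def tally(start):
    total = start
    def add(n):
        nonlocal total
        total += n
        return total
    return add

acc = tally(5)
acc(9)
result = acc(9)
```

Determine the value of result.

Step 1: tally(5) creates closure with total = 5.
Step 2: First acc(9): total = 5 + 9 = 14.
Step 3: Second acc(9): total = 14 + 9 = 23. result = 23

The answer is 23.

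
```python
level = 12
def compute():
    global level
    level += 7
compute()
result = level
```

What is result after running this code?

Step 1: level = 12 globally.
Step 2: compute() modifies global level: level += 7 = 19.
Step 3: result = 19

The answer is 19.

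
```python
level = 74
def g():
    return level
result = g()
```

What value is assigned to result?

Step 1: level = 74 is defined in the global scope.
Step 2: g() looks up level. No local level exists, so Python checks the global scope via LEGB rule and finds level = 74.
Step 3: result = 74

The answer is 74.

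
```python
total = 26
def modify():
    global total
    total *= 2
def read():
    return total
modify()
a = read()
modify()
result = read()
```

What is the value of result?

Step 1: total = 26.
Step 2: First modify(): total = 26 * 2 = 52.
Step 3: Second modify(): total = 52 * 2 = 104.
Step 4: read() returns 104

The answer is 104.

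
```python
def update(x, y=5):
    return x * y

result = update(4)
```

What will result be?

Step 1: update(4) uses default y = 5.
Step 2: Returns 4 * 5 = 20.
Step 3: result = 20

The answer is 20.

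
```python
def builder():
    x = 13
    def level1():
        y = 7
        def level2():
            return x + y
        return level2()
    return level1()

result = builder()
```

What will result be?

Step 1: x = 13 in builder. y = 7 in level1.
Step 2: level2() reads x = 13 and y = 7 from enclosing scopes.
Step 3: result = 13 + 7 = 20

The answer is 20.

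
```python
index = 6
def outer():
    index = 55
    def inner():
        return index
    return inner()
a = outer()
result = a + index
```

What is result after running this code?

Step 1: outer() has local index = 55. inner() reads from enclosing.
Step 2: outer() returns 55. Global index = 6 unchanged.
Step 3: result = 55 + 6 = 61

The answer is 61.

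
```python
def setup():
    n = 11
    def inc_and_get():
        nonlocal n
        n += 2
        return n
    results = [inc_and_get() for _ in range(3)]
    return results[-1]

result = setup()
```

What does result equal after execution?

Step 1: n = 11.
Step 2: Three calls to inc_and_get(), each adding 2.
Step 3: Last value = 11 + 2 * 3 = 17

The answer is 17.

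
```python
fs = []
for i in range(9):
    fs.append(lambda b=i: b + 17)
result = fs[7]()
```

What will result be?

Step 1: Default argument b=i captures i's value at definition time.
Step 2: fs[7] was defined when i = 7, so b defaults to 7.
Step 3: result = 7 + 17 = 24 (default arg fixes the late binding issue)

The answer is 24.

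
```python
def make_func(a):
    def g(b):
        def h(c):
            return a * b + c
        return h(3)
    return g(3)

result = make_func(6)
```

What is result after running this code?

Step 1: a = 6, b = 3, c = 3.
Step 2: h() computes a * b + c = 6 * 3 + 3 = 21.
Step 3: result = 21

The answer is 21.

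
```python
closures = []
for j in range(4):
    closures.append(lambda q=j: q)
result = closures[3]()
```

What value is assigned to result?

Step 1: Default argument q=j captures j's value at each iteration.
Step 2: closures[3] captured q = 3 when j was 3.
Step 3: result = 3

The answer is 3.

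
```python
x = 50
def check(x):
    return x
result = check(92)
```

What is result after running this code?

Step 1: Global x = 50.
Step 2: check(92) takes parameter x = 92, which shadows the global.
Step 3: result = 92

The answer is 92.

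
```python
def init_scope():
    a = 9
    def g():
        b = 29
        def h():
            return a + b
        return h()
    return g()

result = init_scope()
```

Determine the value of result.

Step 1: init_scope() defines a = 9. g() defines b = 29.
Step 2: h() accesses both from enclosing scopes: a = 9, b = 29.
Step 3: result = 9 + 29 = 38

The answer is 38.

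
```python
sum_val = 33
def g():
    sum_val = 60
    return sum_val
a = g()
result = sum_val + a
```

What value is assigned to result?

Step 1: Global sum_val = 33. g() returns local sum_val = 60.
Step 2: a = 60. Global sum_val still = 33.
Step 3: result = 33 + 60 = 93

The answer is 93.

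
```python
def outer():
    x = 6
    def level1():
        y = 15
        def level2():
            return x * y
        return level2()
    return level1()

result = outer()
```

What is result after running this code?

Step 1: x = 6 in outer. y = 15 in level1.
Step 2: level2() reads x = 6 and y = 15 from enclosing scopes.
Step 3: result = 6 * 15 = 90

The answer is 90.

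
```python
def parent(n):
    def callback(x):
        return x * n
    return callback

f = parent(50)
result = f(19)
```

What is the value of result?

Step 1: parent(50) creates a closure capturing n = 50.
Step 2: f(19) computes 19 * 50 = 950.
Step 3: result = 950

The answer is 950.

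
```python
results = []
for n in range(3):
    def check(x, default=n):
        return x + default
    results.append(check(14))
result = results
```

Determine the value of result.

Step 1: Default argument default=n is evaluated at function definition time.
Step 2: Each iteration creates check with default = current n value.
Step 3: check(14) returns 14 + default. results = [14, 15, 16]

The answer is [14, 15, 16].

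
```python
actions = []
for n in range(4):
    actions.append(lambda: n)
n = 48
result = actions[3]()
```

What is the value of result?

Step 1: Lambdas capture the variable n by reference, not by value.
Step 2: After the loop, n is reassigned to 48.
Step 3: actions[3]() looks up the current n = 48. result = 48

The answer is 48.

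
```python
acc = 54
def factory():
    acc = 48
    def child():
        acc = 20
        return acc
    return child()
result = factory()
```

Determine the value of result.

Step 1: Three scopes define acc: global (54), factory (48), child (20).
Step 2: child() has its own local acc = 20, which shadows both enclosing and global.
Step 3: result = 20 (local wins in LEGB)

The answer is 20.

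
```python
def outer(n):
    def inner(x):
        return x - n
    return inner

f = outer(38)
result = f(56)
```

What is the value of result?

Step 1: outer(38) creates a closure capturing n = 38.
Step 2: f(56) computes 56 - 38 = 18.
Step 3: result = 18

The answer is 18.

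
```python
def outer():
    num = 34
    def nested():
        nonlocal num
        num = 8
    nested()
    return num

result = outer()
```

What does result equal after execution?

Step 1: outer() sets num = 34.
Step 2: nested() uses nonlocal to reassign num = 8.
Step 3: result = 8

The answer is 8.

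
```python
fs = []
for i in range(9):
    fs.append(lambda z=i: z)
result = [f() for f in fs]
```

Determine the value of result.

Step 1: Default arg z=i captures i at each iteration.
Step 2: Each lambda has its own default: 0, 1, ..., 8.
Step 3: result = [0, 1, 2, 3, 4, 5, 6, 7, 8]

The answer is [0, 1, 2, 3, 4, 5, 6, 7, 8].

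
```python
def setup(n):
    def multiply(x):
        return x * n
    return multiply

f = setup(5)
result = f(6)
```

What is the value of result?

Step 1: setup(5) returns multiply closure with n = 5.
Step 2: f(6) computes 6 * 5 = 30.
Step 3: result = 30

The answer is 30.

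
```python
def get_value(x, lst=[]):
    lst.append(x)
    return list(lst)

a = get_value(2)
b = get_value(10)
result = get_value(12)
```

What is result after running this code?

Step 1: Default list is shared. list() creates copies for return values.
Step 2: Internal list grows: [2] -> [2, 10] -> [2, 10, 12].
Step 3: result = [2, 10, 12]

The answer is [2, 10, 12].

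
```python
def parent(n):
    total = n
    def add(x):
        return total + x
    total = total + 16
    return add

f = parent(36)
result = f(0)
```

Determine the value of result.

Step 1: parent(36) sets total = 36, then total = 36 + 16 = 52.
Step 2: Closures capture by reference, so add sees total = 52.
Step 3: f(0) returns 52 + 0 = 52

The answer is 52.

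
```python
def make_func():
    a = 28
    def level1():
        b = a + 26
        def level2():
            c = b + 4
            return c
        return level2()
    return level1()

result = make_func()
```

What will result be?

Step 1: a = 28. b = a + 26 = 54.
Step 2: c = b + 4 = 54 + 4 = 58.
Step 3: result = 58

The answer is 58.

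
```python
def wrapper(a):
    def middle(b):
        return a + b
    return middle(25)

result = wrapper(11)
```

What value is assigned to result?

Step 1: wrapper(11) passes a = 11.
Step 2: middle(25) has b = 25, reads a = 11 from enclosing.
Step 3: result = 11 + 25 = 36

The answer is 36.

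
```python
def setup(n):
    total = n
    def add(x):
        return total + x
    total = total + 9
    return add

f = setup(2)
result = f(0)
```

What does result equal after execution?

Step 1: setup(2) sets total = 2, then total = 2 + 9 = 11.
Step 2: Closures capture by reference, so add sees total = 11.
Step 3: f(0) returns 11 + 0 = 11

The answer is 11.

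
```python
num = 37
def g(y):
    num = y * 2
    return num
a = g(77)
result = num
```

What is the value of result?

Step 1: Global num = 37.
Step 2: g(77) creates local num = 77 * 2 = 154.
Step 3: Global num unchanged because no global keyword. result = 37

The answer is 37.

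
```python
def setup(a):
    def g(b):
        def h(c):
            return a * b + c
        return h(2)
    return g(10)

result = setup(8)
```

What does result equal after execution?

Step 1: a = 8, b = 10, c = 2.
Step 2: h() computes a * b + c = 8 * 10 + 2 = 82.
Step 3: result = 82

The answer is 82.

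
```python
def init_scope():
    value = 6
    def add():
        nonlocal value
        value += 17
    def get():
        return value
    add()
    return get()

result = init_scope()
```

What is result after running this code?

Step 1: value = 6. add() modifies it via nonlocal, get() reads it.
Step 2: add() makes value = 6 + 17 = 23.
Step 3: get() returns 23. result = 23

The answer is 23.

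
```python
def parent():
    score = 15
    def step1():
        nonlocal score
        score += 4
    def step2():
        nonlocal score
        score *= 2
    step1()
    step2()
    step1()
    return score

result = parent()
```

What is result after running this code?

Step 1: score = 15.
Step 2: step1(): score = 15 + 4 = 19.
Step 3: step2(): score = 19 * 2 = 38.
Step 4: step1(): score = 38 + 4 = 42. result = 42

The answer is 42.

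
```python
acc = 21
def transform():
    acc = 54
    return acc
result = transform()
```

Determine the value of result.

Step 1: Global acc = 21.
Step 2: transform() creates local acc = 54, shadowing the global.
Step 3: Returns local acc = 54. result = 54

The answer is 54.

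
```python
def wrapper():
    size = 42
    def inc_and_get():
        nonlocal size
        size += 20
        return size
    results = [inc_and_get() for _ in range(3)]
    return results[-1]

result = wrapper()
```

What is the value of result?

Step 1: size = 42.
Step 2: Three calls to inc_and_get(), each adding 20.
Step 3: Last value = 42 + 20 * 3 = 102

The answer is 102.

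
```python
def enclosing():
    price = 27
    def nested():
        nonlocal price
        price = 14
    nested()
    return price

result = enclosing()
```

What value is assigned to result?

Step 1: enclosing() sets price = 27.
Step 2: nested() uses nonlocal to reassign price = 14.
Step 3: result = 14

The answer is 14.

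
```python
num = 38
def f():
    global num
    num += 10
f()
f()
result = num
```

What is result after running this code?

Step 1: num = 38.
Step 2: First f(): num = 38 + 10 = 48.
Step 3: Second f(): num = 48 + 10 = 58. result = 58

The answer is 58.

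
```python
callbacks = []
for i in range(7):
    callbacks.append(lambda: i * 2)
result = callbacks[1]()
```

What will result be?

Step 1: All lambdas reference the same variable i (late binding).
Step 2: After the loop, i = 6. Every lambda returns i * 2.
Step 3: callbacks[1]() = 6 * 2 = 12

The answer is 12.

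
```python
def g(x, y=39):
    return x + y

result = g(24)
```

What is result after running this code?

Step 1: g(24) uses default y = 39.
Step 2: Returns 24 + 39 = 63.
Step 3: result = 63

The answer is 63.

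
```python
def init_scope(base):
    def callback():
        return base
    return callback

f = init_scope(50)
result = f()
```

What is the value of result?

Step 1: init_scope(50) creates closure capturing base = 50.
Step 2: f() returns the captured base = 50.
Step 3: result = 50

The answer is 50.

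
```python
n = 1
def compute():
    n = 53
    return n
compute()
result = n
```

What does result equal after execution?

Step 1: Global n = 1.
Step 2: compute() creates local n = 53 (shadow, not modification).
Step 3: After compute() returns, global n is unchanged. result = 1

The answer is 1.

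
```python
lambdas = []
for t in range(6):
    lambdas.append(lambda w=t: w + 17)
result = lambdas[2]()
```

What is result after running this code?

Step 1: Default argument w=t captures t's value at definition time.
Step 2: lambdas[2] was defined when t = 2, so w defaults to 2.
Step 3: result = 2 + 17 = 19 (default arg fixes the late binding issue)

The answer is 19.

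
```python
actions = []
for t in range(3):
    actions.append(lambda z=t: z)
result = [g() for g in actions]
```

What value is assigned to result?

Step 1: Default arg z=t captures t at each iteration.
Step 2: Each lambda has its own default: 0, 1, ..., 2.
Step 3: result = [0, 1, 2]

The answer is [0, 1, 2].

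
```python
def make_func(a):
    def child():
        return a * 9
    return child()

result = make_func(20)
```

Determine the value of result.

Step 1: make_func(20) binds parameter a = 20.
Step 2: child() accesses a = 20 from enclosing scope.
Step 3: result = 20 * 9 = 180

The answer is 180.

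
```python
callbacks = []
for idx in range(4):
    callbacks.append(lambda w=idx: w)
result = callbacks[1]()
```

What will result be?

Step 1: Default argument w=idx captures idx's value at each iteration.
Step 2: callbacks[1] captured w = 1 when idx was 1.
Step 3: result = 1

The answer is 1.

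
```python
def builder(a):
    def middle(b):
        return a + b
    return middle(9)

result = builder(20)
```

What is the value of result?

Step 1: builder(20) passes a = 20.
Step 2: middle(9) has b = 9, reads a = 20 from enclosing.
Step 3: result = 20 + 9 = 29

The answer is 29.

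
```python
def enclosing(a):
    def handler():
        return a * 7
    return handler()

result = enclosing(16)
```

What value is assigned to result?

Step 1: enclosing(16) binds parameter a = 16.
Step 2: handler() accesses a = 16 from enclosing scope.
Step 3: result = 16 * 7 = 112

The answer is 112.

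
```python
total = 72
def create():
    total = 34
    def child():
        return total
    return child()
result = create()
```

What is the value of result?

Step 1: total = 72 globally, but create() defines total = 34 locally.
Step 2: child() looks up total. Not in local scope, so checks enclosing scope (create) and finds total = 34.
Step 3: result = 34

The answer is 34.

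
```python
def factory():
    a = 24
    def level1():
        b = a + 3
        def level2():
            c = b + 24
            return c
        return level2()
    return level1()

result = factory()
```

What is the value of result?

Step 1: a = 24. b = a + 3 = 27.
Step 2: c = b + 24 = 27 + 24 = 51.
Step 3: result = 51

The answer is 51.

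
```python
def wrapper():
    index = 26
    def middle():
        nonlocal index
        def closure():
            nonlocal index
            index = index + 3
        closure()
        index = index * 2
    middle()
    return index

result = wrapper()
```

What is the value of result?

Step 1: index = 26.
Step 2: closure() adds 3: index = 26 + 3 = 29.
Step 3: middle() doubles: index = 29 * 2 = 58.
Step 4: result = 58

The answer is 58.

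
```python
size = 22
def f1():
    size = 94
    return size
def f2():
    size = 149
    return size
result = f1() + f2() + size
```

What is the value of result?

Step 1: Each function shadows global size with its own local.
Step 2: f1() returns 94, f2() returns 149.
Step 3: Global size = 22 is unchanged. result = 94 + 149 + 22 = 265

The answer is 265.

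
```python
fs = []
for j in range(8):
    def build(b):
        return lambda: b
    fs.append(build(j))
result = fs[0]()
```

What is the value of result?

Step 1: build(j) creates a new scope capturing b = j at call time.
Step 2: fs[0] = build(0), so its lambda captures b = 0.
Step 3: result = 0 (closure factory fixes late binding)

The answer is 0.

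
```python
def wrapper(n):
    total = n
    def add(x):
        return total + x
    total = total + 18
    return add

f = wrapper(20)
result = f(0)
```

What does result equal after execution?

Step 1: wrapper(20) sets total = 20, then total = 20 + 18 = 38.
Step 2: Closures capture by reference, so add sees total = 38.
Step 3: f(0) returns 38 + 0 = 38

The answer is 38.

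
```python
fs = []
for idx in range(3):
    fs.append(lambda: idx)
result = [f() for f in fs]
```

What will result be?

Step 1: All 3 lambdas share the same variable idx.
Step 2: After the loop, idx = 2.
Step 3: Each call returns 2. result = [2, 2, 2]

The answer is [2, 2, 2].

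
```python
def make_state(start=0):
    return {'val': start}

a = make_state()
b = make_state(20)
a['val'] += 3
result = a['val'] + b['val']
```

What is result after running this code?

Step 1: make_state() returns a new dict each call (immutable default 0).
Step 2: a = {'val': 0}, b = {'val': 20}.
Step 3: a['val'] += 3 = 3. result = 3 + 20 = 23

The answer is 23.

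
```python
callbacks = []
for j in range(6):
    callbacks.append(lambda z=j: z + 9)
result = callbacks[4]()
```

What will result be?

Step 1: Default argument z=j captures j's value at definition time.
Step 2: callbacks[4] was defined when j = 4, so z defaults to 4.
Step 3: result = 4 + 9 = 13 (default arg fixes the late binding issue)

The answer is 13.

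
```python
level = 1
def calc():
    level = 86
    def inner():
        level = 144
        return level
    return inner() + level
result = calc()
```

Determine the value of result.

Step 1: calc() has local level = 86. inner() has local level = 144.
Step 2: inner() returns its local level = 144.
Step 3: calc() returns 144 + its own level (86) = 230

The answer is 230.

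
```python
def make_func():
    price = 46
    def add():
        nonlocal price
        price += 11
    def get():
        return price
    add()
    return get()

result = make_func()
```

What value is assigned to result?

Step 1: price = 46. add() modifies it via nonlocal, get() reads it.
Step 2: add() makes price = 46 + 11 = 57.
Step 3: get() returns 57. result = 57

The answer is 57.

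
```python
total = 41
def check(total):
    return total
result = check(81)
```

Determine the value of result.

Step 1: Global total = 41.
Step 2: check(81) takes parameter total = 81, which shadows the global.
Step 3: result = 81

The answer is 81.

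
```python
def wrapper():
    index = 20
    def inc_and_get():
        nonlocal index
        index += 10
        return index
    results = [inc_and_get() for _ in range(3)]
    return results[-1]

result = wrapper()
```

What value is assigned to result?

Step 1: index = 20.
Step 2: Three calls to inc_and_get(), each adding 10.
Step 3: Last value = 20 + 10 * 3 = 50

The answer is 50.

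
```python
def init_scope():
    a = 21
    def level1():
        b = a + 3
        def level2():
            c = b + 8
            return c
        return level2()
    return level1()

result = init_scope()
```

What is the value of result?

Step 1: a = 21. b = a + 3 = 24.
Step 2: c = b + 8 = 24 + 8 = 32.
Step 3: result = 32

The answer is 32.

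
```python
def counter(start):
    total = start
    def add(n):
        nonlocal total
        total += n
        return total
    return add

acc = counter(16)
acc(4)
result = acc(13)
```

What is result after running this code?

Step 1: counter(16) creates closure with total = 16.
Step 2: First acc(4): total = 16 + 4 = 20.
Step 3: Second acc(13): total = 20 + 13 = 33. result = 33

The answer is 33.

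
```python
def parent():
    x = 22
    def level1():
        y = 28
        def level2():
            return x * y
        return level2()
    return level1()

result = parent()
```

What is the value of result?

Step 1: x = 22 in parent. y = 28 in level1.
Step 2: level2() reads x = 22 and y = 28 from enclosing scopes.
Step 3: result = 22 * 28 = 616

The answer is 616.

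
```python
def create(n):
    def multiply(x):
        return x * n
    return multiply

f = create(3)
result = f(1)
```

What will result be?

Step 1: create(3) returns multiply closure with n = 3.
Step 2: f(1) computes 1 * 3 = 3.
Step 3: result = 3

The answer is 3.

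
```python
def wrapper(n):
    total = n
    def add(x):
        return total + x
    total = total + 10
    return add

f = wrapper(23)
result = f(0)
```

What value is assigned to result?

Step 1: wrapper(23) sets total = 23, then total = 23 + 10 = 33.
Step 2: Closures capture by reference, so add sees total = 33.
Step 3: f(0) returns 33 + 0 = 33

The answer is 33.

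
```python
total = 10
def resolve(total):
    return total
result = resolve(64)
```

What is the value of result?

Step 1: Global total = 10.
Step 2: resolve(64) takes parameter total = 64, which shadows the global.
Step 3: result = 64

The answer is 64.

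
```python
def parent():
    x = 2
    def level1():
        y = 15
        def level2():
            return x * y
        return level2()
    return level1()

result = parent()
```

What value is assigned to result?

Step 1: x = 2 in parent. y = 15 in level1.
Step 2: level2() reads x = 2 and y = 15 from enclosing scopes.
Step 3: result = 2 * 15 = 30

The answer is 30.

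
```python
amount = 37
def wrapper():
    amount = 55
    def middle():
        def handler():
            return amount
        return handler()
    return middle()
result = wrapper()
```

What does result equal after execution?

Step 1: wrapper() defines amount = 55. middle() and handler() have no local amount.
Step 2: handler() checks local (none), enclosing middle() (none), enclosing wrapper() and finds amount = 55.
Step 3: result = 55

The answer is 55.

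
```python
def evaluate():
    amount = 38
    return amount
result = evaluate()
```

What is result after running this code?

Step 1: evaluate() defines amount = 38 in its local scope.
Step 2: return amount finds the local variable amount = 38.
Step 3: result = 38

The answer is 38.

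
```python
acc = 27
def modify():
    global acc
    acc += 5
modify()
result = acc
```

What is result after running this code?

Step 1: acc = 27 globally.
Step 2: modify() modifies global acc: acc += 5 = 32.
Step 3: result = 32

The answer is 32.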